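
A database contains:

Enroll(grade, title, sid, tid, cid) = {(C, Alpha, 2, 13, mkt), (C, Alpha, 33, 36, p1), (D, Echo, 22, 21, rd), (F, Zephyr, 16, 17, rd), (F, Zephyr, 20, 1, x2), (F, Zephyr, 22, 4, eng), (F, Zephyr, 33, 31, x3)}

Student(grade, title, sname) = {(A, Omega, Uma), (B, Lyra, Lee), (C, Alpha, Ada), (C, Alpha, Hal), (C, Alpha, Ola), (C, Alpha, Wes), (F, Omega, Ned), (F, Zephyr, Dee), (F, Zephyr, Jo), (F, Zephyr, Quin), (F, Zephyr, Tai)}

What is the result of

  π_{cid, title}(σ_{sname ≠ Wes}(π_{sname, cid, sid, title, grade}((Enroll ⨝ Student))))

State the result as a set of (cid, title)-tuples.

{(eng, Zephyr), (mkt, Alpha), (p1, Alpha), (rd, Zephyr), (x2, Zephyr), (x3, Zephyr)}

Natural join on grade, title: {(C, Alpha, 2, 13, mkt, Ada), (C, Alpha, 2, 13, mkt, Hal), (C, Alpha, 2, 13, mkt, Ola), (C, Alpha, 2, 13, mkt, Wes), (C, Alpha, 33, 36, p1, Ada), (C, Alpha, 33, 36, p1, Hal), (C, Alpha, 33, 36, p1, Ola), (C, Alpha, 33, 36, p1, Wes), (F, Zephyr, 16, 17, rd, Dee), (F, Zephyr, 16, 17, rd, Jo), (F, Zephyr, 16, 17, rd, Quin), (F, Zephyr, 16, 17, rd, Tai), (F, Zephyr, 20, 1, x2, Dee), (F, Zephyr, 20, 1, x2, Jo), (F, Zephyr, 20, 1, x2, Quin), (F, Zephyr, 20, 1, x2, Tai), (F, Zephyr, 22, 4, eng, Dee), (F, Zephyr, 22, 4, eng, Jo), (F, Zephyr, 22, 4, eng, Quin), (F, Zephyr, 22, 4, eng, Tai), (F, Zephyr, 33, 31, x3, Dee), (F, Zephyr, 33, 31, x3, Jo), (F, Zephyr, 33, 31, x3, Quin), (F, Zephyr, 33, 31, x3, Tai)}
Projecting to sname, cid, sid, title, grade: {(Ada, mkt, 2, Alpha, C), (Ada, p1, 33, Alpha, C), (Dee, eng, 22, Zephyr, F), (Dee, rd, 16, Zephyr, F), (Dee, x2, 20, Zephyr, F), (Dee, x3, 33, Zephyr, F), (Hal, mkt, 2, Alpha, C), (Hal, p1, 33, Alpha, C), (Jo, eng, 22, Zephyr, F), (Jo, rd, 16, Zephyr, F), (Jo, x2, 20, Zephyr, F), (Jo, x3, 33, Zephyr, F), (Ola, mkt, 2, Alpha, C), (Ola, p1, 33, Alpha, C), (Quin, eng, 22, Zephyr, F), (Quin, rd, 16, Zephyr, F), (Quin, x2, 20, Zephyr, F), (Quin, x3, 33, Zephyr, F), (Tai, eng, 22, Zephyr, F), (Tai, rd, 16, Zephyr, F), (Tai, x2, 20, Zephyr, F), (Tai, x3, 33, Zephyr, F), (Wes, mkt, 2, Alpha, C), (Wes, p1, 33, Alpha, C)}
σ[sname ≠ Wes]: keep tuples satisfying sname ≠ Wes → {(Ada, mkt, 2, Alpha, C), (Ada, p1, 33, Alpha, C), (Dee, eng, 22, Zephyr, F), (Dee, rd, 16, Zephyr, F), (Dee, x2, 20, Zephyr, F), (Dee, x3, 33, Zephyr, F), (Hal, mkt, 2, Alpha, C), (Hal, p1, 33, Alpha, C), (Jo, eng, 22, Zephyr, F), (Jo, rd, 16, Zephyr, F), (Jo, x2, 20, Zephyr, F), (Jo, x3, 33, Zephyr, F), (Ola, mkt, 2, Alpha, C), (Ola, p1, 33, Alpha, C), (Quin, eng, 22, Zephyr, F), (Quin, rd, 16, Zephyr, F), (Quin, x2, 20, Zephyr, F), (Quin, x3, 33, Zephyr, F), (Tai, eng, 22, Zephyr, F), (Tai, rd, 16, Zephyr, F), (Tai, x2, 20, Zephyr, F), (Tai, x3, 33, Zephyr, F)}
Projecting to cid, title (16 duplicate(s) eliminated): {(eng, Zephyr), (mkt, Alpha), (p1, Alpha), (rd, Zephyr), (x2, Zephyr), (x3, Zephyr)}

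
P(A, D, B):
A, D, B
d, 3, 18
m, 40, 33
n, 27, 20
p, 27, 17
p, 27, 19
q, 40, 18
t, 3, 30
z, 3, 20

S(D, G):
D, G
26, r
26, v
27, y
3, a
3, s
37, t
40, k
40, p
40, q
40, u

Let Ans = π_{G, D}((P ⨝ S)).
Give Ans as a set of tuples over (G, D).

Joining P and S on D yields {(d, 3, 18, a), (d, 3, 18, s), (m, 40, 33, k), (m, 40, 33, p), (m, 40, 33, q), (m, 40, 33, u), (n, 27, 20, y), (p, 27, 17, y), (p, 27, 19, y), (q, 40, 18, k), (q, 40, 18, p), (q, 40, 18, q), (q, 40, 18, u), (t, 3, 30, a), (t, 3, 30, s), (z, 3, 20, a), (z, 3, 20, s)}.
π[G, D]: project onto (G, D) (10 duplicate(s) eliminated) → {(a, 3), (k, 40), (p, 40), (q, 40), (s, 3), (u, 40), (y, 27)}

{(a, 3), (k, 40), (p, 40), (q, 40), (s, 3), (u, 40), (y, 27)}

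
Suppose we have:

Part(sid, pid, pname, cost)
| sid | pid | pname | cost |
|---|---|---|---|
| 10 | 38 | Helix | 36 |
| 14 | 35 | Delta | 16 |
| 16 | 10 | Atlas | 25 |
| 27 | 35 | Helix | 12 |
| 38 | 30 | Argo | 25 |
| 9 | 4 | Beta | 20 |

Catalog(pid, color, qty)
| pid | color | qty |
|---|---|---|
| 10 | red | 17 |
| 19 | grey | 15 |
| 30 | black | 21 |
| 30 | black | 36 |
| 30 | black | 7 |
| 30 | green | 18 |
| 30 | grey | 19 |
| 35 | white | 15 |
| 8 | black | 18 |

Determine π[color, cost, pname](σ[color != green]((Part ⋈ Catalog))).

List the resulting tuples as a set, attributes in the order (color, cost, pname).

{(black, 25, Argo), (grey, 25, Argo), (red, 25, Atlas), (white, 12, Helix), (white, 16, Delta)}

Natural join on pid: {(14, 35, Delta, 16, white, 15), (16, 10, Atlas, 25, red, 17), (27, 35, Helix, 12, white, 15), (38, 30, Argo, 25, black, 21), (38, 30, Argo, 25, black, 36), (38, 30, Argo, 25, black, 7), (38, 30, Argo, 25, green, 18), (38, 30, Argo, 25, grey, 19)}
σ[color != green]: keep tuples satisfying color != green → {(14, 35, Delta, 16, white, 15), (16, 10, Atlas, 25, red, 17), (27, 35, Helix, 12, white, 15), (38, 30, Argo, 25, black, 21), (38, 30, Argo, 25, black, 36), (38, 30, Argo, 25, black, 7), (38, 30, Argo, 25, grey, 19)}
π[color, cost, pname]: project onto (color, cost, pname) (2 duplicate(s) eliminated) → {(black, 25, Argo), (grey, 25, Argo), (red, 25, Atlas), (white, 12, Helix), (white, 16, Delta)}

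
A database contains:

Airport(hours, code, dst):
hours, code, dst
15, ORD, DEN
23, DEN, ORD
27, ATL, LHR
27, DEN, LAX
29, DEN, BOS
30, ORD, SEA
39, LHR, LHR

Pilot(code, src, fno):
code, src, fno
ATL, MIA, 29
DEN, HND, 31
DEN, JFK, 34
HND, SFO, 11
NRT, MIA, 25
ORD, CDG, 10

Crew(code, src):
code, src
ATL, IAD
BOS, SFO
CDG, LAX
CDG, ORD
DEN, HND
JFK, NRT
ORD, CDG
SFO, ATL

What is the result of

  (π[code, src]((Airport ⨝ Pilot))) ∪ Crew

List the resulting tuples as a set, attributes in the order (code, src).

Joining Airport and Pilot on code yields {(15, ORD, DEN, CDG, 10), (23, DEN, ORD, HND, 31), (23, DEN, ORD, JFK, 34), (27, ATL, LHR, MIA, 29), (27, DEN, LAX, HND, 31), (27, DEN, LAX, JFK, 34), (29, DEN, BOS, HND, 31), (29, DEN, BOS, JFK, 34), (30, ORD, SEA, CDG, 10)}.
Keep only column(s) code, src (5 duplicate(s) eliminated): {(ATL, MIA), (DEN, HND), (DEN, JFK), (ORD, CDG)}
Taking the union: {(ATL, IAD), (ATL, MIA), (BOS, SFO), (CDG, LAX), (CDG, ORD), (DEN, HND), (DEN, JFK), (JFK, NRT), (ORD, CDG), (SFO, ATL)}

{(ATL, IAD), (ATL, MIA), (BOS, SFO), (CDG, LAX), (CDG, ORD), (DEN, HND), (DEN, JFK), (JFK, NRT), (ORD, CDG), (SFO, ATL)}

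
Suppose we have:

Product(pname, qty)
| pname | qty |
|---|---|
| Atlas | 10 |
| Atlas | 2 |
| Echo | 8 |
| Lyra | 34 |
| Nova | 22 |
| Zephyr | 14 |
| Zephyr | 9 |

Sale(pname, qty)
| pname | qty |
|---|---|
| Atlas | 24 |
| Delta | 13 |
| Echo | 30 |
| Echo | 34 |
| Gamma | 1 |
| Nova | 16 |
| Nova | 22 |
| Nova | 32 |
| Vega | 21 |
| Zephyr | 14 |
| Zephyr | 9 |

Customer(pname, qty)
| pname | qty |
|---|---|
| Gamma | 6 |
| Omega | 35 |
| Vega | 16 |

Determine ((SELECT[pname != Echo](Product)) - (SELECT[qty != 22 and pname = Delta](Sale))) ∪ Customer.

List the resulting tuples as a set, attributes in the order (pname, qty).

{(Atlas, 10), (Atlas, 2), (Gamma, 6), (Lyra, 34), (Nova, 22), (Omega, 35), (Vega, 16), (Zephyr, 14), (Zephyr, 9)}

σ[pname != Echo]: keep tuples satisfying pname != Echo → {(Atlas, 10), (Atlas, 2), (Lyra, 34), (Nova, 22), (Zephyr, 14), (Zephyr, 9)}
σ[qty != 22 and pname = Delta]: keep tuples satisfying qty != 22 and pname = Delta → {(Delta, 13)}
Taking the difference: {(Atlas, 10), (Atlas, 2), (Lyra, 34), (Nova, 22), (Zephyr, 14), (Zephyr, 9)}
Taking the union: {(Atlas, 10), (Atlas, 2), (Gamma, 6), (Lyra, 34), (Nova, 22), (Omega, 35), (Vega, 16), (Zephyr, 14), (Zephyr, 9)}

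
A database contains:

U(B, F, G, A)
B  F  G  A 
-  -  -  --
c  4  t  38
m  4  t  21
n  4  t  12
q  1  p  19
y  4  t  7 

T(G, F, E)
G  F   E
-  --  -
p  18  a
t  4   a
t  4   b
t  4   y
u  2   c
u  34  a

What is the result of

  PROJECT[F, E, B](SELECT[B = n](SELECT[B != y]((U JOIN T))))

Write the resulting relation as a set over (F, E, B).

Joining U and T on F, G yields {(c, 4, t, 38, a), (c, 4, t, 38, b), (c, 4, t, 38, y), (m, 4, t, 21, a), (m, 4, t, 21, b), (m, 4, t, 21, y), (n, 4, t, 12, a), (n, 4, t, 12, b), (n, 4, t, 12, y), (y, 4, t, 7, a), (y, 4, t, 7, b), (y, 4, t, 7, y)}.
Filtering on B != y leaves {(c, 4, t, 38, a), (c, 4, t, 38, b), (c, 4, t, 38, y), (m, 4, t, 21, a), (m, 4, t, 21, b), (m, 4, t, 21, y), (n, 4, t, 12, a), (n, 4, t, 12, b), (n, 4, t, 12, y)}.
Filtering on B = n leaves {(n, 4, t, 12, a), (n, 4, t, 12, b), (n, 4, t, 12, y)}.
π_{F, E, B} gives {(4, a, n), (4, b, n), (4, y, n)}.

{(4, a, n), (4, b, n), (4, y, n)}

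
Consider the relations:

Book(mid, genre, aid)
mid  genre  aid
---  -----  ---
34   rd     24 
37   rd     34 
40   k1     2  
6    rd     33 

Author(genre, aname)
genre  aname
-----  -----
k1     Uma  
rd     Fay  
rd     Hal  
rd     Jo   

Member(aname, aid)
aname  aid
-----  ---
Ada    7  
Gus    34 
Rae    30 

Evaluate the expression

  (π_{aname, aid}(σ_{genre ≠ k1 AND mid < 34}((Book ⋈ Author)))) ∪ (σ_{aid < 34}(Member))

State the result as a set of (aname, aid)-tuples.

{(Ada, 7), (Fay, 33), (Hal, 33), (Jo, 33), (Rae, 30)}

Natural join on genre: {(34, rd, 24, Fay), (34, rd, 24, Hal), (34, rd, 24, Jo), (37, rd, 34, Fay), (37, rd, 34, Hal), (37, rd, 34, Jo), (40, k1, 2, Uma), (6, rd, 33, Fay), (6, rd, 33, Hal), (6, rd, 33, Jo)}
Filtering on genre ≠ k1 AND mid < 34 leaves {(6, rd, 33, Fay), (6, rd, 33, Hal), (6, rd, 33, Jo)}.
Keep only column(s) aname, aid: {(Fay, 33), (Hal, 33), (Jo, 33)}
Filtering on aid < 34 leaves {(Ada, 7), (Rae, 30)}.
Set union of the two operands is {(Ada, 7), (Fay, 33), (Hal, 33), (Jo, 33), (Rae, 30)}.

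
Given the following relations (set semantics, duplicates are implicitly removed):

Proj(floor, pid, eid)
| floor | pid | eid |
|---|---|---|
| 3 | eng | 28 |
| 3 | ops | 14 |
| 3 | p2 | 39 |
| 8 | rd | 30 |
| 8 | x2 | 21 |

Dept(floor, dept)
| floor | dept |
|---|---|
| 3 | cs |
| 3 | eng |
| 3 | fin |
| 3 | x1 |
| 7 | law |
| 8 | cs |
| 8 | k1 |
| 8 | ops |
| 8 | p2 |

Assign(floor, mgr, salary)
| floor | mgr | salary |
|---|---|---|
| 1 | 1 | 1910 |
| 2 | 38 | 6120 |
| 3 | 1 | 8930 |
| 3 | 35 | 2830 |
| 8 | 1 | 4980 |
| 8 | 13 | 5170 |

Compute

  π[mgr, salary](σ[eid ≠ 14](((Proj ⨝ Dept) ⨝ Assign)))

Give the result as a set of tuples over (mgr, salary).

{(1, 4980), (1, 8930), (13, 5170), (35, 2830)}

Joining Proj and Dept on floor yields {(3, eng, 28, cs), (3, eng, 28, eng), (3, eng, 28, fin), (3, eng, 28, x1), (3, ops, 14, cs), (3, ops, 14, eng), (3, ops, 14, fin), (3, ops, 14, x1), (3, p2, 39, cs), (3, p2, 39, eng), (3, p2, 39, fin), (3, p2, 39, x1), (8, rd, 30, cs), (8, rd, 30, k1), (8, rd, 30, ops), (8, rd, 30, p2), (8, x2, 21, cs), (8, x2, 21, k1), (8, x2, 21, ops), (8, x2, 21, p2)}.
Joining (Proj ⨝ Dept) and Assign on floor yields {(3, eng, 28, cs, 1, 8930), (3, eng, 28, cs, 35, 2830), (3, eng, 28, eng, 1, 8930), (3, eng, 28, eng, 35, 2830), (3, eng, 28, fin, 1, 8930), (3, eng, 28, fin, 35, 2830), (3, eng, 28, x1, 1, 8930), (3, eng, 28, x1, 35, 2830), (3, ops, 14, cs, 1, 8930), (3, ops, 14, cs, 35, 2830), (3, ops, 14, eng, 1, 8930), (3, ops, 14, eng, 35, 2830), (3, ops, 14, fin, 1, 8930), (3, ops, 14, fin, 35, 2830), (3, ops, 14, x1, 1, 8930), (3, ops, 14, x1, 35, 2830), (3, p2, 39, cs, 1, 8930), (3, p2, 39, cs, 35, 2830), (3, p2, 39, eng, 1, 8930), (3, p2, 39, eng, 35, 2830), (3, p2, 39, fin, 1, 8930), (3, p2, 39, fin, 35, 2830), (3, p2, 39, x1, 1, 8930), (3, p2, 39, x1, 35, 2830), (8, rd, 30, cs, 1, 4980), (8, rd, 30, cs, 13, 5170), (8, rd, 30, k1, 1, 4980), (8, rd, 30, k1, 13, 5170), (8, rd, 30, ops, 1, 4980), (8, rd, 30, ops, 13, 5170), (8, rd, 30, p2, 1, 4980), (8, rd, 30, p2, 13, 5170), (8, x2, 21, cs, 1, 4980), (8, x2, 21, cs, 13, 5170), (8, x2, 21, k1, 1, 4980), (8, x2, 21, k1, 13, 5170), (8, x2, 21, ops, 1, 4980), (8, x2, 21, ops, 13, 5170), (8, x2, 21, p2, 1, 4980), (8, x2, 21, p2, 13, 5170)}.
Apply σ_{eid ≠ 14}; surviving tuples: {(3, eng, 28, cs, 1, 8930), (3, eng, 28, cs, 35, 2830), (3, eng, 28, eng, 1, 8930), (3, eng, 28, eng, 35, 2830), (3, eng, 28, fin, 1, 8930), (3, eng, 28, fin, 35, 2830), (3, eng, 28, x1, 1, 8930), (3, eng, 28, x1, 35, 2830), (3, p2, 39, cs, 1, 8930), (3, p2, 39, cs, 35, 2830), (3, p2, 39, eng, 1, 8930), (3, p2, 39, eng, 35, 2830), (3, p2, 39, fin, 1, 8930), (3, p2, 39, fin, 35, 2830), (3, p2, 39, x1, 1, 8930), (3, p2, 39, x1, 35, 2830), (8, rd, 30, cs, 1, 4980), (8, rd, 30, cs, 13, 5170), (8, rd, 30, k1, 1, 4980), (8, rd, 30, k1, 13, 5170), (8, rd, 30, ops, 1, 4980), (8, rd, 30, ops, 13, 5170), (8, rd, 30, p2, 1, 4980), (8, rd, 30, p2, 13, 5170), (8, x2, 21, cs, 1, 4980), (8, x2, 21, cs, 13, 5170), (8, x2, 21, k1, 1, 4980), (8, x2, 21, k1, 13, 5170), (8, x2, 21, ops, 1, 4980), (8, x2, 21, ops, 13, 5170), (8, x2, 21, p2, 1, 4980), (8, x2, 21, p2, 13, 5170)}
Keep only column(s) mgr, salary (28 duplicate(s) eliminated): {(1, 4980), (1, 8930), (13, 5170), (35, 2830)}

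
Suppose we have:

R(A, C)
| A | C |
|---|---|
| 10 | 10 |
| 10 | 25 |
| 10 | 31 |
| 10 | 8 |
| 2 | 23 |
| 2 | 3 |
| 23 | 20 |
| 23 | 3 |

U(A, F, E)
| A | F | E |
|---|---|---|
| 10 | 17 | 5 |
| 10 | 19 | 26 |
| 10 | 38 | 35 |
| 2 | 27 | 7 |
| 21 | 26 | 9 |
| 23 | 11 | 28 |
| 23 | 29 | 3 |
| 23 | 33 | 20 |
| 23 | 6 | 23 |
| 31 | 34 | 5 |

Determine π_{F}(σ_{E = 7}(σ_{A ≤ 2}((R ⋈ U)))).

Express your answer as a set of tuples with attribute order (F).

Joining R and U on A yields {(10, 10, 17, 5), (10, 10, 19, 26), (10, 10, 38, 35), (10, 25, 17, 5), (10, 25, 19, 26), (10, 25, 38, 35), (10, 31, 17, 5), (10, 31, 19, 26), (10, 31, 38, 35), (10, 8, 17, 5), (10, 8, 19, 26), (10, 8, 38, 35), (2, 23, 27, 7), (2, 3, 27, 7), (23, 20, 11, 28), (23, 20, 29, 3), (23, 20, 33, 20), (23, 20, 6, 23), (23, 3, 11, 28), (23, 3, 29, 3), (23, 3, 33, 20), (23, 3, 6, 23)}.
σ[A ≤ 2]: keep tuples satisfying A ≤ 2 → {(2, 23, 27, 7), (2, 3, 27, 7)}
σ[E = 7]: keep tuples satisfying E = 7 → {(2, 23, 27, 7), (2, 3, 27, 7)}
π_{F} gives {27} (1 duplicate(s) eliminated).

{27}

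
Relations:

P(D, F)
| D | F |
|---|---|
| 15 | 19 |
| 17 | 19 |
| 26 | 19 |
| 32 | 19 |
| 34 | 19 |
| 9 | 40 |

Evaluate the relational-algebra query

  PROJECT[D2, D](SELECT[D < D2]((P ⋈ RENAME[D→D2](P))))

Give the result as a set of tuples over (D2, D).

ρ[D→D2]: schema becomes (D2, F); tuples unchanged.
Natural join on F: {(15, 19, 15), (15, 19, 17), (15, 19, 26), (15, 19, 32), (15, 19, 34), (17, 19, 15), (17, 19, 17), (17, 19, 26), (17, 19, 32), (17, 19, 34), (26, 19, 15), (26, 19, 17), (26, 19, 26), (26, 19, 32), (26, 19, 34), (32, 19, 15), (32, 19, 17), (32, 19, 26), (32, 19, 32), (32, 19, 34), (34, 19, 15), (34, 19, 17), (34, 19, 26), (34, 19, 32), (34, 19, 34), (9, 40, 9)}
Filtering on D < D2 leaves {(15, 19, 17), (15, 19, 26), (15, 19, 32), (15, 19, 34), (17, 19, 26), (17, 19, 32), (17, 19, 34), (26, 19, 32), (26, 19, 34), (32, 19, 34)}.
Keep only column(s) D2, D: {(17, 15), (26, 15), (26, 17), (32, 15), (32, 17), (32, 26), (34, 15), (34, 17), (34, 26), (34, 32)}

{(17, 15), (26, 15), (26, 17), (32, 15), (32, 17), (32, 26), (34, 15), (34, 17), (34, 26), (34, 32)}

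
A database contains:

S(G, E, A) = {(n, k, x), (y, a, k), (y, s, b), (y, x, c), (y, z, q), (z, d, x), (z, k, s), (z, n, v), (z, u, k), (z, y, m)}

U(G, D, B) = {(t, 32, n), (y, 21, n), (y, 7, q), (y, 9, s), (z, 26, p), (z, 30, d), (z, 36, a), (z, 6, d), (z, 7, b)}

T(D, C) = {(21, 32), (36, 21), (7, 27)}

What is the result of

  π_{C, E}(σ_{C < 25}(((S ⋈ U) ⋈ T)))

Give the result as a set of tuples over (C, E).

S ⋈ U (natural join on G): {(y, a, k, 21, n), (y, a, k, 7, q), (y, a, k, 9, s), (y, s, b, 21, n), (y, s, b, 7, q), (y, s, b, 9, s), (y, x, c, 21, n), (y, x, c, 7, q), (y, x, c, 9, s), (y, z, q, 21, n), (y, z, q, 7, q), (y, z, q, 9, s), (z, d, x, 26, p), (z, d, x, 30, d), (z, d, x, 36, a), (z, d, x, 6, d), (z, d, x, 7, b), (z, k, s, 26, p), (z, k, s, 30, d), (z, k, s, 36, a), (z, k, s, 6, d), (z, k, s, 7, b), (z, n, v, 26, p), (z, n, v, 30, d), (z, n, v, 36, a), (z, n, v, 6, d), (z, n, v, 7, b), (z, u, k, 26, p), (z, u, k, 30, d), (z, u, k, 36, a), (z, u, k, 6, d), (z, u, k, 7, b), (z, y, m, 26, p), (z, y, m, 30, d), (z, y, m, 36, a), (z, y, m, 6, d), (z, y, m, 7, b)}
(S ⋈ U) ⋈ T (natural join on D): {(y, a, k, 21, n, 32), (y, a, k, 7, q, 27), (y, s, b, 21, n, 32), (y, s, b, 7, q, 27), (y, x, c, 21, n, 32), (y, x, c, 7, q, 27), (y, z, q, 21, n, 32), (y, z, q, 7, q, 27), (z, d, x, 36, a, 21), (z, d, x, 7, b, 27), (z, k, s, 36, a, 21), (z, k, s, 7, b, 27), (z, n, v, 36, a, 21), (z, n, v, 7, b, 27), (z, u, k, 36, a, 21), (z, u, k, 7, b, 27), (z, y, m, 36, a, 21), (z, y, m, 7, b, 27)}
Selection C < 25: {(z, d, x, 36, a, 21), (z, k, s, 36, a, 21), (z, n, v, 36, a, 21), (z, u, k, 36, a, 21), (z, y, m, 36, a, 21)}
π[C, E]: project onto (C, E) → {(21, d), (21, k), (21, n), (21, u), (21, y)}

{(21, d), (21, k), (21, n), (21, u), (21, y)}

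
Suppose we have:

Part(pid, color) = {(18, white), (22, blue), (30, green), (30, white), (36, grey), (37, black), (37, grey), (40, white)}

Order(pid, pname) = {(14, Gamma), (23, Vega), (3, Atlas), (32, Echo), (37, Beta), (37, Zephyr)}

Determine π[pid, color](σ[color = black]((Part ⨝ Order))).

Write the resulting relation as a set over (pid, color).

{(37, black)}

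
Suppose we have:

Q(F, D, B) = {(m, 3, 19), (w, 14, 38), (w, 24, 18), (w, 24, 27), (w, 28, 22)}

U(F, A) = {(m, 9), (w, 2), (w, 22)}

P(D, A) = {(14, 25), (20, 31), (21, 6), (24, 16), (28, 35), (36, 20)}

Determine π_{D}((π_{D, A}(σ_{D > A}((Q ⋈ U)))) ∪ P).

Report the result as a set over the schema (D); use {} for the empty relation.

{14, 20, 21, 24, 28, 36}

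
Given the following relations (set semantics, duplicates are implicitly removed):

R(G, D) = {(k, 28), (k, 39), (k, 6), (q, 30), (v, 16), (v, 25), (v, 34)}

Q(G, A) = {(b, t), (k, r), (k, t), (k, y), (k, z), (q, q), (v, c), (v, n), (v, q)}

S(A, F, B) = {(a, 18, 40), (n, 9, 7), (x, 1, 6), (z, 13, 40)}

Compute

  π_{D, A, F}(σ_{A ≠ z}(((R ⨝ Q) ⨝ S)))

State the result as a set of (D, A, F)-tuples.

{(16, n, 9), (25, n, 9), (34, n, 9)}

R ⋈ Q (natural join on G): {(k, 28, r), (k, 28, t), (k, 28, y), (k, 28, z), (k, 39, r), (k, 39, t), (k, 39, y), (k, 39, z), (k, 6, r), (k, 6, t), (k, 6, y), (k, 6, z), (q, 30, q), (v, 16, c), (v, 16, n), (v, 16, q), (v, 25, c), (v, 25, n), (v, 25, q), (v, 34, c), (v, 34, n), (v, 34, q)}
(R ⨝ Q) ⋈ S (natural join on A): {(k, 28, z, 13, 40), (k, 39, z, 13, 40), (k, 6, z, 13, 40), (v, 16, n, 9, 7), (v, 25, n, 9, 7), (v, 34, n, 9, 7)}
Selection A ≠ z: {(v, 16, n, 9, 7), (v, 25, n, 9, 7), (v, 34, n, 9, 7)}
Keep only column(s) D, A, F: {(16, n, 9), (25, n, 9), (34, n, 9)}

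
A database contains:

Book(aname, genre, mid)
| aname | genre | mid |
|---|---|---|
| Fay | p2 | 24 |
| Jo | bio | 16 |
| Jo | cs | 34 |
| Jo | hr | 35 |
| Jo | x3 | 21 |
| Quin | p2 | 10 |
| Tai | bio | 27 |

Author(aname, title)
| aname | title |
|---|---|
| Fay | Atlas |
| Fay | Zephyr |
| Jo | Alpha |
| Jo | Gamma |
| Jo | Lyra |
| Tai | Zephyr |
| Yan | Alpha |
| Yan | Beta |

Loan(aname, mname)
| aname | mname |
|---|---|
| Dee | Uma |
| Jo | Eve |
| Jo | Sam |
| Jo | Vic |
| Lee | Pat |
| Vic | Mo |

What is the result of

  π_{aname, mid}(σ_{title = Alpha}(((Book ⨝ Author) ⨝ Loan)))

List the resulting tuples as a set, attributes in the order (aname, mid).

{(Jo, 16), (Jo, 21), (Jo, 34), (Jo, 35)}

Joining Book and Author on aname yields {(Fay, p2, 24, Atlas), (Fay, p2, 24, Zephyr), (Jo, bio, 16, Alpha), (Jo, bio, 16, Gamma), (Jo, bio, 16, Lyra), (Jo, cs, 34, Alpha), (Jo, cs, 34, Gamma), (Jo, cs, 34, Lyra), (Jo, hr, 35, Alpha), (Jo, hr, 35, Gamma), (Jo, hr, 35, Lyra), (Jo, x3, 21, Alpha), (Jo, x3, 21, Gamma), (Jo, x3, 21, Lyra), (Tai, bio, 27, Zephyr)}.
Joining (Book ⨝ Author) and Loan on aname yields {(Jo, bio, 16, Alpha, Eve), (Jo, bio, 16, Alpha, Sam), (Jo, bio, 16, Alpha, Vic), (Jo, bio, 16, Gamma, Eve), (Jo, bio, 16, Gamma, Sam), (Jo, bio, 16, Gamma, Vic), (Jo, bio, 16, Lyra, Eve), (Jo, bio, 16, Lyra, Sam), (Jo, bio, 16, Lyra, Vic), (Jo, cs, 34, Alpha, Eve), (Jo, cs, 34, Alpha, Sam), (Jo, cs, 34, Alpha, Vic), (Jo, cs, 34, Gamma, Eve), (Jo, cs, 34, Gamma, Sam), (Jo, cs, 34, Gamma, Vic), (Jo, cs, 34, Lyra, Eve), (Jo, cs, 34, Lyra, Sam), (Jo, cs, 34, Lyra, Vic), (Jo, hr, 35, Alpha, Eve), (Jo, hr, 35, Alpha, Sam), (Jo, hr, 35, Alpha, Vic), (Jo, hr, 35, Gamma, Eve), (Jo, hr, 35, Gamma, Sam), (Jo, hr, 35, Gamma, Vic), (Jo, hr, 35, Lyra, Eve), (Jo, hr, 35, Lyra, Sam), (Jo, hr, 35, Lyra, Vic), (Jo, x3, 21, Alpha, Eve), (Jo, x3, 21, Alpha, Sam), (Jo, x3, 21, Alpha, Vic), (Jo, x3, 21, Gamma, Eve), (Jo, x3, 21, Gamma, Sam), (Jo, x3, 21, Gamma, Vic), (Jo, x3, 21, Lyra, Eve), (Jo, x3, 21, Lyra, Sam), (Jo, x3, 21, Lyra, Vic)}.
Selection title = Alpha: {(Jo, bio, 16, Alpha, Eve), (Jo, bio, 16, Alpha, Sam), (Jo, bio, 16, Alpha, Vic), (Jo, cs, 34, Alpha, Eve), (Jo, cs, 34, Alpha, Sam), (Jo, cs, 34, Alpha, Vic), (Jo, hr, 35, Alpha, Eve), (Jo, hr, 35, Alpha, Sam), (Jo, hr, 35, Alpha, Vic), (Jo, x3, 21, Alpha, Eve), (Jo, x3, 21, Alpha, Sam), (Jo, x3, 21, Alpha, Vic)}
π[aname, mid]: project onto (aname, mid) (8 duplicate(s) eliminated) → {(Jo, 16), (Jo, 21), (Jo, 34), (Jo, 35)}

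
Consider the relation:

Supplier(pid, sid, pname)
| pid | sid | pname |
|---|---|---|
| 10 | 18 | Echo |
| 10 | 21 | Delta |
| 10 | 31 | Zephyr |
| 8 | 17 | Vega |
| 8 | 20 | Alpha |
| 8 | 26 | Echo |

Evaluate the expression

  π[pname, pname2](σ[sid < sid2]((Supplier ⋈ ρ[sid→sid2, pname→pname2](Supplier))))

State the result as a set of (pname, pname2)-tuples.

ρ[sid→sid2, pname→pname2]: schema becomes (pid, sid2, pname2); tuples unchanged.
Supplier ⋈ ρ[sid→sid2, pname→pname2](Supplier) (natural join on pid): {(10, 18, Echo, 18, Echo), (10, 18, Echo, 21, Delta), (10, 18, Echo, 31, Zephyr), (10, 21, Delta, 18, Echo), (10, 21, Delta, 21, Delta), (10, 21, Delta, 31, Zephyr), (10, 31, Zephyr, 18, Echo), (10, 31, Zephyr, 21, Delta), (10, 31, Zephyr, 31, Zephyr), (8, 17, Vega, 17, Vega), (8, 17, Vega, 20, Alpha), (8, 17, Vega, 26, Echo), (8, 20, Alpha, 17, Vega), (8, 20, Alpha, 20, Alpha), (8, 20, Alpha, 26, Echo), (8, 26, Echo, 17, Vega), (8, 26, Echo, 20, Alpha), (8, 26, Echo, 26, Echo)}
Selection sid < sid2: {(10, 18, Echo, 21, Delta), (10, 18, Echo, 31, Zephyr), (10, 21, Delta, 31, Zephyr), (8, 17, Vega, 20, Alpha), (8, 17, Vega, 26, Echo), (8, 20, Alpha, 26, Echo)}
π[pname, pname2]: project onto (pname, pname2) → {(Alpha, Echo), (Delta, Zephyr), (Echo, Delta), (Echo, Zephyr), (Vega, Alpha), (Vega, Echo)}

{(Alpha, Echo), (Delta, Zephyr), (Echo, Delta), (Echo, Zephyr), (Vega, Alpha), (Vega, Echo)}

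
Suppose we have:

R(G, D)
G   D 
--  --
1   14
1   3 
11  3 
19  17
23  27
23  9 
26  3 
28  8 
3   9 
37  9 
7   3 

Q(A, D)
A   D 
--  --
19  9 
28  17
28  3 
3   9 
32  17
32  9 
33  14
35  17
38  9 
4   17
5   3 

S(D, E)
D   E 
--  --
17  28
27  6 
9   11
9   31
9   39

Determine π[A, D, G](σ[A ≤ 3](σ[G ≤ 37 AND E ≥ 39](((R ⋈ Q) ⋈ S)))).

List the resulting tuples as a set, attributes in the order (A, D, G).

{(3, 9, 23), (3, 9, 3), (3, 9, 37)}

Joining R and Q on D yields {(1, 14, 33), (1, 3, 28), (1, 3, 5), (11, 3, 28), (11, 3, 5), (19, 17, 28), (19, 17, 32), (19, 17, 35), (19, 17, 4), (23, 9, 19), (23, 9, 3), (23, 9, 32), (23, 9, 38), (26, 3, 28), (26, 3, 5), (3, 9, 19), (3, 9, 3), (3, 9, 32), (3, 9, 38), (37, 9, 19), (37, 9, 3), (37, 9, 32), (37, 9, 38), (7, 3, 28), (7, 3, 5)}.
Joining (R ⋈ Q) and S on D yields {(19, 17, 28, 28), (19, 17, 32, 28), (19, 17, 35, 28), (19, 17, 4, 28), (23, 9, 19, 11), (23, 9, 19, 31), (23, 9, 19, 39), (23, 9, 3, 11), (23, 9, 3, 31), (23, 9, 3, 39), (23, 9, 32, 11), (23, 9, 32, 31), (23, 9, 32, 39), (23, 9, 38, 11), (23, 9, 38, 31), (23, 9, 38, 39), (3, 9, 19, 11), (3, 9, 19, 31), (3, 9, 19, 39), (3, 9, 3, 11), (3, 9, 3, 31), (3, 9, 3, 39), (3, 9, 32, 11), (3, 9, 32, 31), (3, 9, 32, 39), (3, 9, 38, 11), (3, 9, 38, 31), (3, 9, 38, 39), (37, 9, 19, 11), (37, 9, 19, 31), (37, 9, 19, 39), (37, 9, 3, 11), (37, 9, 3, 31), (37, 9, 3, 39), (37, 9, 32, 11), (37, 9, 32, 31), (37, 9, 32, 39), (37, 9, 38, 11), (37, 9, 38, 31), (37, 9, 38, 39)}.
Selection G ≤ 37 AND E ≥ 39: {(23, 9, 19, 39), (23, 9, 3, 39), (23, 9, 32, 39), (23, 9, 38, 39), (3, 9, 19, 39), (3, 9, 3, 39), (3, 9, 32, 39), (3, 9, 38, 39), (37, 9, 19, 39), (37, 9, 3, 39), (37, 9, 32, 39), (37, 9, 38, 39)}
Selection A ≤ 3: {(23, 9, 3, 39), (3, 9, 3, 39), (37, 9, 3, 39)}
Projecting to A, D, G: {(3, 9, 23), (3, 9, 3), (3, 9, 37)}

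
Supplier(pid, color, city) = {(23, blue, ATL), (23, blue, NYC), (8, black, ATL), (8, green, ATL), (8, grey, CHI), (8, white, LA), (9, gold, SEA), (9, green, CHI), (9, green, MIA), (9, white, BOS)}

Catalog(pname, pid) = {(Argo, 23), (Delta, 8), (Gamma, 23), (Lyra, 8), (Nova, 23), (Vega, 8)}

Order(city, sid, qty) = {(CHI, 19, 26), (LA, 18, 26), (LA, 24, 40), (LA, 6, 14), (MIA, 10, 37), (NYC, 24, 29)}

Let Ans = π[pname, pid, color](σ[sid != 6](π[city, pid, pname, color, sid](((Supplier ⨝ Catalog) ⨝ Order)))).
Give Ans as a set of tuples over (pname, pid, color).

{(Argo, 23, blue), (Delta, 8, grey), (Delta, 8, white), (Gamma, 23, blue), (Lyra, 8, grey), (Lyra, 8, white), (Nova, 23, blue), (Vega, 8, grey), (Vega, 8, white)}

Supplier ⋈ Catalog (natural join on pid): {(23, blue, ATL, Argo), (23, blue, ATL, Gamma), (23, blue, ATL, Nova), (23, blue, NYC, Argo), (23, blue, NYC, Gamma), (23, blue, NYC, Nova), (8, black, ATL, Delta), (8, black, ATL, Lyra), (8, black, ATL, Vega), (8, green, ATL, Delta), (8, green, ATL, Lyra), (8, green, ATL, Vega), (8, grey, CHI, Delta), (8, grey, CHI, Lyra), (8, grey, CHI, Vega), (8, white, LA, Delta), (8, white, LA, Lyra), (8, white, LA, Vega)}
(Supplier ⨝ Catalog) ⋈ Order (natural join on city): {(23, blue, NYC, Argo, 24, 29), (23, blue, NYC, Gamma, 24, 29), (23, blue, NYC, Nova, 24, 29), (8, grey, CHI, Delta, 19, 26), (8, grey, CHI, Lyra, 19, 26), (8, grey, CHI, Vega, 19, 26), (8, white, LA, Delta, 18, 26), (8, white, LA, Delta, 24, 40), (8, white, LA, Delta, 6, 14), (8, white, LA, Lyra, 18, 26), (8, white, LA, Lyra, 24, 40), (8, white, LA, Lyra, 6, 14), (8, white, LA, Vega, 18, 26), (8, white, LA, Vega, 24, 40), (8, white, LA, Vega, 6, 14)}
Keep only column(s) city, pid, pname, color, sid: {(CHI, 8, Delta, grey, 19), (CHI, 8, Lyra, grey, 19), (CHI, 8, Vega, grey, 19), (LA, 8, Delta, white, 18), (LA, 8, Delta, white, 24), (LA, 8, Delta, white, 6), (LA, 8, Lyra, white, 18), (LA, 8, Lyra, white, 24), (LA, 8, Lyra, white, 6), (LA, 8, Vega, white, 18), (LA, 8, Vega, white, 24), (LA, 8, Vega, white, 6), (NYC, 23, Argo, blue, 24), (NYC, 23, Gamma, blue, 24), (NYC, 23, Nova, blue, 24)}
σ[sid != 6]: keep tuples satisfying sid != 6 → {(CHI, 8, Delta, grey, 19), (CHI, 8, Lyra, grey, 19), (CHI, 8, Vega, grey, 19), (LA, 8, Delta, white, 18), (LA, 8, Delta, white, 24), (LA, 8, Lyra, white, 18), (LA, 8, Lyra, white, 24), (LA, 8, Vega, white, 18), (LA, 8, Vega, white, 24), (NYC, 23, Argo, blue, 24), (NYC, 23, Gamma, blue, 24), (NYC, 23, Nova, blue, 24)}
Keep only column(s) pname, pid, color (3 duplicate(s) eliminated): {(Argo, 23, blue), (Delta, 8, grey), (Delta, 8, white), (Gamma, 23, blue), (Lyra, 8, grey), (Lyra, 8, white), (Nova, 23, blue), (Vega, 8, grey), (Vega, 8, white)}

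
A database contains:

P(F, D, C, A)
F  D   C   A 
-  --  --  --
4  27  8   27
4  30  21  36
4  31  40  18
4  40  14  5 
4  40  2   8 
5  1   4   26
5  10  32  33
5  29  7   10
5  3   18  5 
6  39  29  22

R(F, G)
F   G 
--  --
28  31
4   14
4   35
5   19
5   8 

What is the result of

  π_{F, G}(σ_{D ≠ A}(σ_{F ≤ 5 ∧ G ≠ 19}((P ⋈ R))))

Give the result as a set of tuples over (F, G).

{(4, 14), (4, 35), (5, 8)}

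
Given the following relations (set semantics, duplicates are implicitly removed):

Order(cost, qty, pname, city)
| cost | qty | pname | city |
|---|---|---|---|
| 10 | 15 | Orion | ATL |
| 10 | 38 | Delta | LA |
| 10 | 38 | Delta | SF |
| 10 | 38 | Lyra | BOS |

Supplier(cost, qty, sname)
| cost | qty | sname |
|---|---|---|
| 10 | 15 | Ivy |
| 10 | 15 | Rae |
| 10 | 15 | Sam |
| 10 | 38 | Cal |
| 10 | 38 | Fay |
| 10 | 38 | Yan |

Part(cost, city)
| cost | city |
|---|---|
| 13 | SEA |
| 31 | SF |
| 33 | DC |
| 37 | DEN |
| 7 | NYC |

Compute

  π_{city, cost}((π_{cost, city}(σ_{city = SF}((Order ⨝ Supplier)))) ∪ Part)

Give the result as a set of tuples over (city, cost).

{(DC, 33), (DEN, 37), (NYC, 7), (SEA, 13), (SF, 10), (SF, 31)}

Natural join on cost, qty: {(10, 15, Orion, ATL, Ivy), (10, 15, Orion, ATL, Rae), (10, 15, Orion, ATL, Sam), (10, 38, Delta, LA, Cal), (10, 38, Delta, LA, Fay), (10, 38, Delta, LA, Yan), (10, 38, Delta, SF, Cal), (10, 38, Delta, SF, Fay), (10, 38, Delta, SF, Yan), (10, 38, Lyra, BOS, Cal), (10, 38, Lyra, BOS, Fay), (10, 38, Lyra, BOS, Yan)}
σ[city = SF]: keep tuples satisfying city = SF → {(10, 38, Delta, SF, Cal), (10, 38, Delta, SF, Fay), (10, 38, Delta, SF, Yan)}
π[cost, city]: project onto (cost, city) (2 duplicate(s) eliminated) → {(10, SF)}
Taking the union: {(10, SF), (13, SEA), (31, SF), (33, DC), (37, DEN), (7, NYC)}
π[city, cost]: project onto (city, cost) → {(DC, 33), (DEN, 37), (NYC, 7), (SEA, 13), (SF, 10), (SF, 31)}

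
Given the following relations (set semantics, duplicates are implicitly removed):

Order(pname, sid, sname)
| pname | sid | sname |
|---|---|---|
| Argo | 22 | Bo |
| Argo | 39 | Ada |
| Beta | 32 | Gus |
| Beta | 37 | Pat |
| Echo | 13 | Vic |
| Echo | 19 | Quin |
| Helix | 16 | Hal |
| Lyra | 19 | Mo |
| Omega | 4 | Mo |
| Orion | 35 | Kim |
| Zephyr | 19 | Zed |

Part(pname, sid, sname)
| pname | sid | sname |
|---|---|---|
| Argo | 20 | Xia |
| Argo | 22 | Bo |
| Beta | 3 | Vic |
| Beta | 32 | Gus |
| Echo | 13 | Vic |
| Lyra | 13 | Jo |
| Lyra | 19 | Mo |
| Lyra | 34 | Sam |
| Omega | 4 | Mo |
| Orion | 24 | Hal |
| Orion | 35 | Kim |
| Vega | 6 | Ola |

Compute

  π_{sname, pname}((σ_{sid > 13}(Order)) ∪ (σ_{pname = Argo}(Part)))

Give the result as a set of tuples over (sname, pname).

{(Ada, Argo), (Bo, Argo), (Gus, Beta), (Hal, Helix), (Kim, Orion), (Mo, Lyra), (Pat, Beta), (Quin, Echo), (Xia, Argo), (Zed, Zephyr)}

σ[sid > 13]: keep tuples satisfying sid > 13 → {(Argo, 22, Bo), (Argo, 39, Ada), (Beta, 32, Gus), (Beta, 37, Pat), (Echo, 19, Quin), (Helix, 16, Hal), (Lyra, 19, Mo), (Orion, 35, Kim), (Zephyr, 19, Zed)}
σ[pname = Argo]: keep tuples satisfying pname = Argo → {(Argo, 20, Xia), (Argo, 22, Bo)}
Taking the union: {(Argo, 20, Xia), (Argo, 22, Bo), (Argo, 39, Ada), (Beta, 32, Gus), (Beta, 37, Pat), (Echo, 19, Quin), (Helix, 16, Hal), (Lyra, 19, Mo), (Orion, 35, Kim), (Zephyr, 19, Zed)}
Projecting to sname, pname: {(Ada, Argo), (Bo, Argo), (Gus, Beta), (Hal, Helix), (Kim, Orion), (Mo, Lyra), (Pat, Beta), (Quin, Echo), (Xia, Argo), (Zed, Zephyr)}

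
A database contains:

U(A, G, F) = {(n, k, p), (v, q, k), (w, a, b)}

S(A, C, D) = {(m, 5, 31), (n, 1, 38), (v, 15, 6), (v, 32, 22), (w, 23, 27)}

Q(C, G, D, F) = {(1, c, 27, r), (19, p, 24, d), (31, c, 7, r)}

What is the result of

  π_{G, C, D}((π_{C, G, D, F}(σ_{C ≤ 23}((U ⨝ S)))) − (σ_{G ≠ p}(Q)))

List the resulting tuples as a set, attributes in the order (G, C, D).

{(a, 23, 27), (k, 1, 38), (q, 15, 6)}

Natural join on A: {(n, k, p, 1, 38), (v, q, k, 15, 6), (v, q, k, 32, 22), (w, a, b, 23, 27)}
Apply σ_{C ≤ 23}; surviving tuples: {(n, k, p, 1, 38), (v, q, k, 15, 6), (w, a, b, 23, 27)}
Keep only column(s) C, G, D, F: {(1, k, 38, p), (15, q, 6, k), (23, a, 27, b)}
Apply σ_{G ≠ p}; surviving tuples: {(1, c, 27, r), (31, c, 7, r)}
Difference: {(1, k, 38, p), (15, q, 6, k), (23, a, 27, b)} with {(1, c, 27, r), (31, c, 7, r)} → {(1, k, 38, p), (15, q, 6, k), (23, a, 27, b)}
Keep only column(s) G, C, D: {(a, 23, 27), (k, 1, 38), (q, 15, 6)}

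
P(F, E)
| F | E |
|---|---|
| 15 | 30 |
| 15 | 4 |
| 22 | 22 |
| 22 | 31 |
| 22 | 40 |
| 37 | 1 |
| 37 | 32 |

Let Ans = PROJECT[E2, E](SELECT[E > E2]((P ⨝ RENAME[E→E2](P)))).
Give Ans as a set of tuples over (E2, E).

{(1, 32), (22, 31), (22, 40), (31, 40), (4, 30)}

ρ[E→E2]: schema becomes (F, E2); tuples unchanged.
Natural join on F: {(15, 30, 30), (15, 30, 4), (15, 4, 30), (15, 4, 4), (22, 22, 22), (22, 22, 31), (22, 22, 40), (22, 31, 22), (22, 31, 31), (22, 31, 40), (22, 40, 22), (22, 40, 31), (22, 40, 40), (37, 1, 1), (37, 1, 32), (37, 32, 1), (37, 32, 32)}
σ[E > E2]: keep tuples satisfying E > E2 → {(15, 30, 4), (22, 31, 22), (22, 40, 22), (22, 40, 31), (37, 32, 1)}
π[E2, E]: project onto (E2, E) → {(1, 32), (22, 31), (22, 40), (31, 40), (4, 30)}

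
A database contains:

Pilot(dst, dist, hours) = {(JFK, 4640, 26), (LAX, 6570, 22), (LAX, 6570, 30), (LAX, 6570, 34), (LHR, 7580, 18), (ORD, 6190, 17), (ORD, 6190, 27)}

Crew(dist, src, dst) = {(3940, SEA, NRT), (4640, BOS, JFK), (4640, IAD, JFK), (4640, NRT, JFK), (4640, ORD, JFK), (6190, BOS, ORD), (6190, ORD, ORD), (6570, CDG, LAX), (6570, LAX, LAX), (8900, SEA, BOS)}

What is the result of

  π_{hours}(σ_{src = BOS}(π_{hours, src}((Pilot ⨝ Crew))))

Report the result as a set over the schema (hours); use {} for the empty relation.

{17, 26, 27}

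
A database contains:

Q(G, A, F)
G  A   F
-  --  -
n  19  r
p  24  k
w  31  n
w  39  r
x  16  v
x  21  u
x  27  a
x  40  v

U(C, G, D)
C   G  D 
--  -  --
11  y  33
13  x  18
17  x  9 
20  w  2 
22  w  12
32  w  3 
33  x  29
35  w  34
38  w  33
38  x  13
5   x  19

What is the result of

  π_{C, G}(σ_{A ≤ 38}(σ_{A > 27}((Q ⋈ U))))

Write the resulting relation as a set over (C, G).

{(20, w), (22, w), (32, w), (35, w), (38, w)}

Q ⋈ U (natural join on G): {(w, 31, n, 20, 2), (w, 31, n, 22, 12), (w, 31, n, 32, 3), (w, 31, n, 35, 34), (w, 31, n, 38, 33), (w, 39, r, 20, 2), (w, 39, r, 22, 12), (w, 39, r, 32, 3), (w, 39, r, 35, 34), (w, 39, r, 38, 33), (x, 16, v, 13, 18), (x, 16, v, 17, 9), (x, 16, v, 33, 29), (x, 16, v, 38, 13), (x, 16, v, 5, 19), (x, 21, u, 13, 18), (x, 21, u, 17, 9), (x, 21, u, 33, 29), (x, 21, u, 38, 13), (x, 21, u, 5, 19), (x, 27, a, 13, 18), (x, 27, a, 17, 9), (x, 27, a, 33, 29), (x, 27, a, 38, 13), (x, 27, a, 5, 19), (x, 40, v, 13, 18), (x, 40, v, 17, 9), (x, 40, v, 33, 29), (x, 40, v, 38, 13), (x, 40, v, 5, 19)}
Selection A > 27: {(w, 31, n, 20, 2), (w, 31, n, 22, 12), (w, 31, n, 32, 3), (w, 31, n, 35, 34), (w, 31, n, 38, 33), (w, 39, r, 20, 2), (w, 39, r, 22, 12), (w, 39, r, 32, 3), (w, 39, r, 35, 34), (w, 39, r, 38, 33), (x, 40, v, 13, 18), (x, 40, v, 17, 9), (x, 40, v, 33, 29), (x, 40, v, 38, 13), (x, 40, v, 5, 19)}
Selection A ≤ 38: {(w, 31, n, 20, 2), (w, 31, n, 22, 12), (w, 31, n, 32, 3), (w, 31, n, 35, 34), (w, 31, n, 38, 33)}
Projecting to C, G: {(20, w), (22, w), (32, w), (35, w), (38, w)}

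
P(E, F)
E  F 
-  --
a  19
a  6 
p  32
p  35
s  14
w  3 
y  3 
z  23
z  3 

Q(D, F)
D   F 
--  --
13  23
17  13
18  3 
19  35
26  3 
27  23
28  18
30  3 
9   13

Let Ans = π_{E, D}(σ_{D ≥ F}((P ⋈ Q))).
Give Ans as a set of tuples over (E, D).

{(w, 18), (w, 26), (w, 30), (y, 18), (y, 26), (y, 30), (z, 18), (z, 26), (z, 27), (z, 30)}

Joining P and Q on F yields {(p, 35, 19), (w, 3, 18), (w, 3, 26), (w, 3, 30), (y, 3, 18), (y, 3, 26), (y, 3, 30), (z, 23, 13), (z, 23, 27), (z, 3, 18), (z, 3, 26), (z, 3, 30)}.
Filtering on D ≥ F leaves {(w, 3, 18), (w, 3, 26), (w, 3, 30), (y, 3, 18), (y, 3, 26), (y, 3, 30), (z, 23, 27), (z, 3, 18), (z, 3, 26), (z, 3, 30)}.
π_{E, D} gives {(w, 18), (w, 26), (w, 30), (y, 18), (y, 26), (y, 30), (z, 18), (z, 26), (z, 27), (z, 30)}.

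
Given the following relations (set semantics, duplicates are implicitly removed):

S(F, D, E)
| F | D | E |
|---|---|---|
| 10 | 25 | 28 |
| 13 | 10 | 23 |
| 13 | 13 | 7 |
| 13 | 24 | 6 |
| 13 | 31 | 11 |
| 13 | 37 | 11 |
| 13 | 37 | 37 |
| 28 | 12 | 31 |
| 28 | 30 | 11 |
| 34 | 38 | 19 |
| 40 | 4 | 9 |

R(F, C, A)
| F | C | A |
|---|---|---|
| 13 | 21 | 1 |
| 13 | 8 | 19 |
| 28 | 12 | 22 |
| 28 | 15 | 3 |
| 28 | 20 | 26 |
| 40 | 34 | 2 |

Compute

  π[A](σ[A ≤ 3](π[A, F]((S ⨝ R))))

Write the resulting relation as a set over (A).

S ⋈ R (natural join on F): {(13, 10, 23, 21, 1), (13, 10, 23, 8, 19), (13, 13, 7, 21, 1), (13, 13, 7, 8, 19), (13, 24, 6, 21, 1), (13, 24, 6, 8, 19), (13, 31, 11, 21, 1), (13, 31, 11, 8, 19), (13, 37, 11, 21, 1), (13, 37, 11, 8, 19), (13, 37, 37, 21, 1), (13, 37, 37, 8, 19), (28, 12, 31, 12, 22), (28, 12, 31, 15, 3), (28, 12, 31, 20, 26), (28, 30, 11, 12, 22), (28, 30, 11, 15, 3), (28, 30, 11, 20, 26), (40, 4, 9, 34, 2)}
Keep only column(s) A, F (13 duplicate(s) eliminated): {(1, 13), (19, 13), (2, 40), (22, 28), (26, 28), (3, 28)}
Apply σ_{A ≤ 3}; surviving tuples: {(1, 13), (2, 40), (3, 28)}
Keep only column(s) A: {1, 2, 3}

{1, 2, 3}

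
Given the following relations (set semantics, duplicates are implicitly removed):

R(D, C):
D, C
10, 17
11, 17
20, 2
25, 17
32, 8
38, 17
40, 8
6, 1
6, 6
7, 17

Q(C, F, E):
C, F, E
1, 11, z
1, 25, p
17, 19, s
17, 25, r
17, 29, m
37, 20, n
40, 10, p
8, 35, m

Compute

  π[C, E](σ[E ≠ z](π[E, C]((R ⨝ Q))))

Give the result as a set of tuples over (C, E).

{(1, p), (17, m), (17, r), (17, s), (8, m)}

R ⋈ Q (natural join on C): {(10, 17, 19, s), (10, 17, 25, r), (10, 17, 29, m), (11, 17, 19, s), (11, 17, 25, r), (11, 17, 29, m), (25, 17, 19, s), (25, 17, 25, r), (25, 17, 29, m), (32, 8, 35, m), (38, 17, 19, s), (38, 17, 25, r), (38, 17, 29, m), (40, 8, 35, m), (6, 1, 11, z), (6, 1, 25, p), (7, 17, 19, s), (7, 17, 25, r), (7, 17, 29, m)}
Keep only column(s) E, C (13 duplicate(s) eliminated): {(m, 17), (m, 8), (p, 1), (r, 17), (s, 17), (z, 1)}
Selection E ≠ z: {(m, 17), (m, 8), (p, 1), (r, 17), (s, 17)}
Keep only column(s) C, E: {(1, p), (17, m), (17, r), (17, s), (8, m)}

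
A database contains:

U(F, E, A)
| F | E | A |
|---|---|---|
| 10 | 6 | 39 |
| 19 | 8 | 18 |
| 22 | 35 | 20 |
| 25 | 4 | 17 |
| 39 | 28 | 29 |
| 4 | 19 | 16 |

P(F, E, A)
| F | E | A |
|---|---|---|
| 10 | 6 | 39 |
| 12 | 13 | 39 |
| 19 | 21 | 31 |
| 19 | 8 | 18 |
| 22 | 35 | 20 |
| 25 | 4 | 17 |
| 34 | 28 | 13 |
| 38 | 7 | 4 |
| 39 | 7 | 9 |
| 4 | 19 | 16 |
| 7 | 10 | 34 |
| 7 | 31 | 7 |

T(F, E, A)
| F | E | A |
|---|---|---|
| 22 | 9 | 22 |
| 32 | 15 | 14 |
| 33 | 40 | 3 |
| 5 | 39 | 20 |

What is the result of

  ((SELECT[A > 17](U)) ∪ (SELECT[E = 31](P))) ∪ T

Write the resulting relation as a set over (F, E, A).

{(10, 6, 39), (19, 8, 18), (22, 35, 20), (22, 9, 22), (32, 15, 14), (33, 40, 3), (39, 28, 29), (5, 39, 20), (7, 31, 7)}

σ[A > 17]: keep tuples satisfying A > 17 → {(10, 6, 39), (19, 8, 18), (22, 35, 20), (39, 28, 29)}
σ[E = 31]: keep tuples satisfying E = 31 → {(7, 31, 7)}
Set union of the two operands is {(10, 6, 39), (19, 8, 18), (22, 35, 20), (39, 28, 29), (7, 31, 7)}.
Set union of the two operands is {(10, 6, 39), (19, 8, 18), (22, 35, 20), (22, 9, 22), (32, 15, 14), (33, 40, 3), (39, 28, 29), (5, 39, 20), (7, 31, 7)}.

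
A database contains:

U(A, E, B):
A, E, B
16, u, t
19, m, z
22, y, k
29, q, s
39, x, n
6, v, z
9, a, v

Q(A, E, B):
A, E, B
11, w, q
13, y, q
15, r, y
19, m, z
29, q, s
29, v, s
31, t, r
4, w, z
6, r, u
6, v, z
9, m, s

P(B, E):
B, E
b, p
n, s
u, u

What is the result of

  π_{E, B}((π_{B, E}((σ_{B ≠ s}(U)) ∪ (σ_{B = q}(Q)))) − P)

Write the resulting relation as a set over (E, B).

Selection B ≠ s: {(16, u, t), (19, m, z), (22, y, k), (39, x, n), (6, v, z), (9, a, v)}
Selection B = q: {(11, w, q), (13, y, q)}
Set union of the two operands is {(11, w, q), (13, y, q), (16, u, t), (19, m, z), (22, y, k), (39, x, n), (6, v, z), (9, a, v)}.
Keep only column(s) B, E: {(k, y), (n, x), (q, w), (q, y), (t, u), (v, a), (z, m), (z, v)}
Set difference of the two operands is {(k, y), (n, x), (q, w), (q, y), (t, u), (v, a), (z, m), (z, v)}.
Keep only column(s) E, B: {(a, v), (m, z), (u, t), (v, z), (w, q), (x, n), (y, k), (y, q)}

{(a, v), (m, z), (u, t), (v, z), (w, q), (x, n), (y, k), (y, q)}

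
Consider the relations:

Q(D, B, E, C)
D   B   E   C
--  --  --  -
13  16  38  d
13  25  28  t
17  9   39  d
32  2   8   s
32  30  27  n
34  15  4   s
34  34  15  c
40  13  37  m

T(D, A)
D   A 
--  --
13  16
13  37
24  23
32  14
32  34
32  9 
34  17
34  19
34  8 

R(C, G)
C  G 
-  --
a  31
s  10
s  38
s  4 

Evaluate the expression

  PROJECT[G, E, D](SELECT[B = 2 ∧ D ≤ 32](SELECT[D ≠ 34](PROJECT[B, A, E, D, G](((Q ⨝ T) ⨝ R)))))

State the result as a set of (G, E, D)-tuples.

Joining Q and T on D yields {(13, 16, 38, d, 16), (13, 16, 38, d, 37), (13, 25, 28, t, 16), (13, 25, 28, t, 37), (32, 2, 8, s, 14), (32, 2, 8, s, 34), (32, 2, 8, s, 9), (32, 30, 27, n, 14), (32, 30, 27, n, 34), (32, 30, 27, n, 9), (34, 15, 4, s, 17), (34, 15, 4, s, 19), (34, 15, 4, s, 8), (34, 34, 15, c, 17), (34, 34, 15, c, 19), (34, 34, 15, c, 8)}.
Joining (Q ⨝ T) and R on C yields {(32, 2, 8, s, 14, 10), (32, 2, 8, s, 14, 38), (32, 2, 8, s, 14, 4), (32, 2, 8, s, 34, 10), (32, 2, 8, s, 34, 38), (32, 2, 8, s, 34, 4), (32, 2, 8, s, 9, 10), (32, 2, 8, s, 9, 38), (32, 2, 8, s, 9, 4), (34, 15, 4, s, 17, 10), (34, 15, 4, s, 17, 38), (34, 15, 4, s, 17, 4), (34, 15, 4, s, 19, 10), (34, 15, 4, s, 19, 38), (34, 15, 4, s, 19, 4), (34, 15, 4, s, 8, 10), (34, 15, 4, s, 8, 38), (34, 15, 4, s, 8, 4)}.
π[B, A, E, D, G]: project onto (B, A, E, D, G) → {(15, 17, 4, 34, 10), (15, 17, 4, 34, 38), (15, 17, 4, 34, 4), (15, 19, 4, 34, 10), (15, 19, 4, 34, 38), (15, 19, 4, 34, 4), (15, 8, 4, 34, 10), (15, 8, 4, 34, 38), (15, 8, 4, 34, 4), (2, 14, 8, 32, 10), (2, 14, 8, 32, 38), (2, 14, 8, 32, 4), (2, 34, 8, 32, 10), (2, 34, 8, 32, 38), (2, 34, 8, 32, 4), (2, 9, 8, 32, 10), (2, 9, 8, 32, 38), (2, 9, 8, 32, 4)}
Apply σ_{D ≠ 34}; surviving tuples: {(2, 14, 8, 32, 10), (2, 14, 8, 32, 38), (2, 14, 8, 32, 4), (2, 34, 8, 32, 10), (2, 34, 8, 32, 38), (2, 34, 8, 32, 4), (2, 9, 8, 32, 10), (2, 9, 8, 32, 38), (2, 9, 8, 32, 4)}
Apply σ_{B = 2 ∧ D ≤ 32}; surviving tuples: {(2, 14, 8, 32, 10), (2, 14, 8, 32, 38), (2, 14, 8, 32, 4), (2, 34, 8, 32, 10), (2, 34, 8, 32, 38), (2, 34, 8, 32, 4), (2, 9, 8, 32, 10), (2, 9, 8, 32, 38), (2, 9, 8, 32, 4)}
π[G, E, D]: project onto (G, E, D) (6 duplicate(s) eliminated) → {(10, 8, 32), (38, 8, 32), (4, 8, 32)}

{(10, 8, 32), (38, 8, 32), (4, 8, 32)}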